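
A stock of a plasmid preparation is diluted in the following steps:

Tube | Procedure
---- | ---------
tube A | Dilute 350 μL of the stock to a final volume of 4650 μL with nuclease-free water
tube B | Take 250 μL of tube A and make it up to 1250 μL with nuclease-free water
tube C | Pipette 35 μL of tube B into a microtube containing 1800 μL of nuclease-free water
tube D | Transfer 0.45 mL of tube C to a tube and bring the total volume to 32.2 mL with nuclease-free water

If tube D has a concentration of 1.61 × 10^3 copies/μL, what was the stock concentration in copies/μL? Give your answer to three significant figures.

Step 1: 350 μL brought to 4650 μL → factor 4650/350 = 13.286
Step 2: 250 μL brought to 1250 μL → factor 1250/250 = 5
Step 3: 35 μL + 1800 μL = 1835 μL total → factor 1835/35 = 52.429
Step 4: 0.45 mL brought to 32.2 mL → factor 32.2/0.45 = 71.556
Overall dilution factor = 13.286 × 5 × 52.429 × 71.556 = 2.4921 × 10^5
Stock = 1.61 × 10^3 copies/μL × 2.4921 × 10^5 = 4.01 × 10^8 copies/μL

4.01 × 10^8 copies/μL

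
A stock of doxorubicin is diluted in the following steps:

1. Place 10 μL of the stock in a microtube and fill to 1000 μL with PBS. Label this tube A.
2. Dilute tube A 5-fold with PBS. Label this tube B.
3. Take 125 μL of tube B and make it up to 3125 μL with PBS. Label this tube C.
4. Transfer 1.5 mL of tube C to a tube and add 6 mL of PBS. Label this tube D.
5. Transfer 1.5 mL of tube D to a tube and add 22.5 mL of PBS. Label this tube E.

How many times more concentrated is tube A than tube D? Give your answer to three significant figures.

625

Step 1: 10 μL brought to 1000 μL → factor 1000/10 = 100
Step 2: 5-fold → factor 5
Step 3: 125 μL brought to 3125 μL → factor 3125/125 = 25
Step 4: 1.5 mL + 6 mL = 7.5 mL total → factor 7.5/1.5 = 5
Dilution factor to tube A = 100; to tube D = 62500
[tube A]/[tube D] = (factor to tube D)/(factor to tube A) = 62500/100 = 625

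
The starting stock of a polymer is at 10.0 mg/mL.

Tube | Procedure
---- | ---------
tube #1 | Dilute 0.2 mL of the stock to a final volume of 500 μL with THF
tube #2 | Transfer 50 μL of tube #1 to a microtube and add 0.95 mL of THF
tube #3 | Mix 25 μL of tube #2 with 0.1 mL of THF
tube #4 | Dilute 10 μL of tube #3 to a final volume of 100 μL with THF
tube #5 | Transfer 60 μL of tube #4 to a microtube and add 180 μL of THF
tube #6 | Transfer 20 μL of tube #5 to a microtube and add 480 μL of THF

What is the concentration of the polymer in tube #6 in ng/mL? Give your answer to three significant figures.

Step 1: 0.2 mL brought to 500 μL → factor 0.5/0.2 = 2.5
Step 2: 50 μL + 0.95 mL = 1000 μL total → factor 1000/50 = 20
Step 3: 25 μL + 0.1 mL = 125 μL total → factor 125/25 = 5
Step 4: 10 μL brought to 100 μL → factor 100/10 = 10
Step 5: 60 μL + 180 μL = 240 μL total → factor 240/60 = 4
Step 6: 20 μL + 480 μL = 500 μL total → factor 500/20 = 25
Overall dilution factor = 2.5 × 20 × 5 × 10 × 4 × 25 = 2.5 × 10^5
Final = 10.0 mg/mL / 2.5 × 10^5 = 4.000 × 10^-5 mg/mL = 40.0 ng/mL

40.0 ng/mL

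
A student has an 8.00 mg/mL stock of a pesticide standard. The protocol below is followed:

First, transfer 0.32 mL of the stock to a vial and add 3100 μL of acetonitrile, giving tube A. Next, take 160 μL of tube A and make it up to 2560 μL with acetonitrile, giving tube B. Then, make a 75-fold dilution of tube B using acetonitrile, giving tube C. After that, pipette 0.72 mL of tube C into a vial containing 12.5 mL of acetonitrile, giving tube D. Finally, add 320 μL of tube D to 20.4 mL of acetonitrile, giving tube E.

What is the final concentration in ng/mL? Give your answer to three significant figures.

Step 1: 0.32 mL + 3100 μL = 3.42 mL total → factor 3.42/0.32 = 10.688
Step 2: 160 μL brought to 2560 μL → factor 2560/160 = 16
Step 3: 75-fold → factor 75
Step 4: 0.72 mL + 12.5 mL = 13.22 mL total → factor 13.22/0.72 = 18.361
Step 5: 320 μL + 20.4 mL = 20720 μL total → factor 20720/320 = 64.75
Overall dilution factor = 10.688 × 16 × 75 × 18.361 × 64.75 = 1.5247 × 10^7
Final = 8.00 mg/mL / 1.5247 × 10^7 = 5.247 × 10^-7 mg/mL = 0.525 ng/mL

0.525 ng/mL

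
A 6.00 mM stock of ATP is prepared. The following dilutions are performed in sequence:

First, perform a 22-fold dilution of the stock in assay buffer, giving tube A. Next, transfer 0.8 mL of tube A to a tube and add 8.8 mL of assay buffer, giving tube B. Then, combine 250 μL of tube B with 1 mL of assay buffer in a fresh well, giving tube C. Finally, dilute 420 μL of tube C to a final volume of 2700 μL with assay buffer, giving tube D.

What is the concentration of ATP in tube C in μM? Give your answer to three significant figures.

Step 1: 22-fold → factor 22
Step 2: 0.8 mL + 8.8 mL = 9.6 mL total → factor 9.6/0.8 = 12
Step 3: 250 μL + 1 mL = 1250 μL total → factor 1250/250 = 5
Dilution factor through tube C = 22 × 12 × 5 = 1320
[tube C] = 6.00 mM / 1320 = 0.004545 mM = 4.55 μM

4.55 μM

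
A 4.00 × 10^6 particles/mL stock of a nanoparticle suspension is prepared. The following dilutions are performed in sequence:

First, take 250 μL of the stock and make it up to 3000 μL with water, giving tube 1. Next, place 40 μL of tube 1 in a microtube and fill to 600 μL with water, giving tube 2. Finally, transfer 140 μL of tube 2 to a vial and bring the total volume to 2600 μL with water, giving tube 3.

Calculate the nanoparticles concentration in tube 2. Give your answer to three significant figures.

2.22 × 10^4 particles/mL

Step 1: 250 μL brought to 3000 μL → factor 3000/250 = 12
Step 2: 40 μL brought to 600 μL → factor 600/40 = 15
Dilution factor through tube 2 = 12 × 15 = 180
[tube 2] = 4.00 × 10^6 particles/mL / 180 = 2.22 × 10^4 particles/mL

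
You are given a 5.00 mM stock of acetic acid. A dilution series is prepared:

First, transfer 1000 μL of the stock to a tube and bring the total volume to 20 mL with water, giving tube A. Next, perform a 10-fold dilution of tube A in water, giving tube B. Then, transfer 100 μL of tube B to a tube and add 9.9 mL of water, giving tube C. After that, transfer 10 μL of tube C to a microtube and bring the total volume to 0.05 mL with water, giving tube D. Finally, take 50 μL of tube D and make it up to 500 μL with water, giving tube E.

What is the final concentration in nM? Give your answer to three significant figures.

Step 1: 1000 μL brought to 20 mL → factor 20000/1000 = 20
Step 2: 10-fold → factor 10
Step 3: 100 μL + 9.9 mL = 10000 μL total → factor 10000/100 = 100
Step 4: 10 μL brought to 0.05 mL → factor 50/10 = 5
Step 5: 50 μL brought to 500 μL → factor 500/50 = 10
Overall dilution factor = 20 × 10 × 100 × 5 × 10 = 1 × 10^6
Final = 5.00 mM / 1 × 10^6 = 5.000 × 10^-6 mM = 5.00 nM

5.00 nM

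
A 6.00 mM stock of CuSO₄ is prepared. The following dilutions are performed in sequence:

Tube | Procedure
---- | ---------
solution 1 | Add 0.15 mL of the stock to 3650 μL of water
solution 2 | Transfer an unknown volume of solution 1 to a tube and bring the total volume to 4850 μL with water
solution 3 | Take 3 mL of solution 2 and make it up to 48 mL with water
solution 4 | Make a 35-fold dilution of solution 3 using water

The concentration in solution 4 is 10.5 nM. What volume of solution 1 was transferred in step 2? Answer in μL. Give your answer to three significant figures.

120 μL

Step 1: 0.15 mL + 3650 μL = 3.8 mL total → factor 3.8/0.15 = 25.333
Step 2: v brought to 4850 μL → factor = 4850 μL/v
Step 3: 3 mL brought to 48 mL → factor 48/3 = 16
Step 4: 35-fold → factor 35
Product of known-step factors = 14187
Overall factor = 6.00 mM / (10.5 nM) = 5.7143 × 10^5
Step-2 factor = 5.7143 × 10^5 / 14187 = 40.279
v = 4850 μL / 40.279 = 120 μL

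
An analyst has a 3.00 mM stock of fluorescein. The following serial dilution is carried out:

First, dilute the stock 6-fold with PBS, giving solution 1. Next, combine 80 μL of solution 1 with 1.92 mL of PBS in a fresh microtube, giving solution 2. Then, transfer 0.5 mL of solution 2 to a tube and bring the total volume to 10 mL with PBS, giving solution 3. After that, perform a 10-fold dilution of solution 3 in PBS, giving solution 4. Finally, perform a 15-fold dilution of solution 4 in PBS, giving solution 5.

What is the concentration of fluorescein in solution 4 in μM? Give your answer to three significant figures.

Step 1: 6-fold → factor 6
Step 2: 80 μL + 1.92 mL = 2000 μL total → factor 2000/80 = 25
Step 3: 0.5 mL brought to 10 mL → factor 10/0.5 = 20
Step 4: 10-fold → factor 10
Dilution factor through solution 4 = 6 × 25 × 20 × 10 = 30000
[solution 4] = 3.00 mM / 30000 = 0.0001000 mM = 0.100 μM

0.100 μM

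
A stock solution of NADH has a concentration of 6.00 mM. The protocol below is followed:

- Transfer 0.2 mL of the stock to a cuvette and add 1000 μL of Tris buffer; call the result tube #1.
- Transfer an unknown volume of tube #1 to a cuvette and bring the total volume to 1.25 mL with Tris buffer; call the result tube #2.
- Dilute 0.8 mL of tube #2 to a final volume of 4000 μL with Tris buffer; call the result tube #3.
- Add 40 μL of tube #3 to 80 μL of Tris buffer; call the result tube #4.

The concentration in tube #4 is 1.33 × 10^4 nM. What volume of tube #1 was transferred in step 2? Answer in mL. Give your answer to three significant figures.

Step 1: 0.2 mL + 1000 μL = 1.2 mL total → factor 1.2/0.2 = 6
Step 2: v brought to 1.25 mL → factor = 1.25 mL/v
Step 3: 0.8 mL brought to 4000 μL → factor 4/0.8 = 5
Step 4: 40 μL + 80 μL = 120 μL total → factor 120/40 = 3
Product of known-step factors = 90
Overall factor = 6.00 mM / (1.33 × 10^4 nM) = 451.13
Step-2 factor = 451.13 / 90 = 5.0125
v = 1.25 mL / 5.0125 = 0.249 mL

0.249 mL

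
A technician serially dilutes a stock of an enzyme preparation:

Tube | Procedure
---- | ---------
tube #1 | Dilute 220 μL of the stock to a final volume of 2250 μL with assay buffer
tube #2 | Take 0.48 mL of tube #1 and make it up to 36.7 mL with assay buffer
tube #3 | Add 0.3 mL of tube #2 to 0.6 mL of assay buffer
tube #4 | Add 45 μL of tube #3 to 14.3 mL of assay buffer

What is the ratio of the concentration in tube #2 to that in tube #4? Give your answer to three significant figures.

Step 1: 220 μL brought to 2250 μL → factor 2250/220 = 10.227
Step 2: 0.48 mL brought to 36.7 mL → factor 36.7/0.48 = 76.458
Step 3: 0.3 mL + 0.6 mL = 0.9 mL total → factor 0.9/0.3 = 3
Step 4: 45 μL + 14.3 mL = 14345 μL total → factor 14345/45 = 318.78
Dilution factor to tube #2 = 781.96; to tube #4 = 7.4781 × 10^5
[tube #2]/[tube #4] = (factor to tube #4)/(factor to tube #2) = 7.4781 × 10^5/781.96 = 956

956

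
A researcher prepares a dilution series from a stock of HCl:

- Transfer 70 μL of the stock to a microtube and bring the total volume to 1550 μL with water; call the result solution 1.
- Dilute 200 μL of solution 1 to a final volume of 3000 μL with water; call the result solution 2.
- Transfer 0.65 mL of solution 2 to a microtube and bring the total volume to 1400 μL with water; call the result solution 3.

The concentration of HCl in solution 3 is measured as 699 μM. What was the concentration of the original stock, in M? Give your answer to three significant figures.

0.500 M

Step 1: 70 μL brought to 1550 μL → factor 1550/70 = 22.143
Step 2: 200 μL brought to 3000 μL → factor 3000/200 = 15
Step 3: 0.65 mL brought to 1400 μL → factor 1.4/0.65 = 2.1538
Overall dilution factor = 22.143 × 15 × 2.1538 = 715.38
Stock = 699 μM × 715.38 = 5.001 × 10^5 μM = 0.500 M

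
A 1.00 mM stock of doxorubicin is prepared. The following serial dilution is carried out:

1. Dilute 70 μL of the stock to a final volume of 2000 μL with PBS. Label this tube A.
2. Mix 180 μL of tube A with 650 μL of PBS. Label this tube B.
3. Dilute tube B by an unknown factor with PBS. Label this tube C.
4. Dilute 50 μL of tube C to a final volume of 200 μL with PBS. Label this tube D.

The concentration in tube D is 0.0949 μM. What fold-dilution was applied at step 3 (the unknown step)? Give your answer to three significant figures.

Step 1: 70 μL brought to 2000 μL → factor 2000/70 = 28.571
Step 2: 180 μL + 650 μL = 830 μL total → factor 830/180 = 4.6111
Step 3: unknown factor x
Step 4: 50 μL brought to 200 μL → factor 200/50 = 4
Product of known-step factors = 526.98
Overall factor = 1.00 mM / (0.0949 μM) = 10537
x = 10537 / 526.98 = 20.0

20.0-fold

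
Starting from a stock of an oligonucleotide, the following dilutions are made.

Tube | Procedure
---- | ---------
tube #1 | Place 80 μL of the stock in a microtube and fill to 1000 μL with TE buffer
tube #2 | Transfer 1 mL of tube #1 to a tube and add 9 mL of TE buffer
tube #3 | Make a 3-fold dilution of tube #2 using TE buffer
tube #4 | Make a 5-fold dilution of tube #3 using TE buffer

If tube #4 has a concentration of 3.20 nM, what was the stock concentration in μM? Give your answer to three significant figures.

Step 1: 80 μL brought to 1000 μL → factor 1000/80 = 12.5
Step 2: 1 mL + 9 mL = 10 mL total → factor 10/1 = 10
Step 3: 3-fold → factor 3
Step 4: 5-fold → factor 5
Overall dilution factor = 12.5 × 10 × 3 × 5 = 1875
Stock = 3.20 nM × 1875 = 6000 nM = 6.00 μM

6.00 μM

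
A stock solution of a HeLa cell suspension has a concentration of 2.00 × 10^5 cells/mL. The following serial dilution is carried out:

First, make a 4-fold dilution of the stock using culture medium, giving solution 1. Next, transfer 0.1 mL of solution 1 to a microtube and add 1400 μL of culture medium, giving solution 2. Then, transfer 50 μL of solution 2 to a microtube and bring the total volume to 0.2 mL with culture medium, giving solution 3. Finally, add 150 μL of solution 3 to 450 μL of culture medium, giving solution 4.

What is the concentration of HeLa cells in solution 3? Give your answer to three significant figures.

833 cells/mL

Step 1: 4-fold → factor 4
Step 2: 0.1 mL + 1400 μL = 1.5 mL total → factor 1.5/0.1 = 15
Step 3: 50 μL brought to 0.2 mL → factor 200/50 = 4
Dilution factor through solution 3 = 4 × 15 × 4 = 240
[solution 3] = 2.00 × 10^5 cells/mL / 240 = 833 cells/mL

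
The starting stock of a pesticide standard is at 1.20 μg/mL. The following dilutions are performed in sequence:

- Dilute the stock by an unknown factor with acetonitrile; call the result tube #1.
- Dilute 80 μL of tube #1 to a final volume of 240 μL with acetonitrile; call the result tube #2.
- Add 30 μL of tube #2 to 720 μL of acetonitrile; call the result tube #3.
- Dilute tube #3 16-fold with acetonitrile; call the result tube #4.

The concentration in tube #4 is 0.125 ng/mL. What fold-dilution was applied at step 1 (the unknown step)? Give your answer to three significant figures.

Step 1: unknown factor x
Step 2: 80 μL brought to 240 μL → factor 240/80 = 3
Step 3: 30 μL + 720 μL = 750 μL total → factor 750/30 = 25
Step 4: 16-fold → factor 16
Product of known-step factors = 1200
Overall factor = 1.20 μg/mL / (0.125 ng/mL) = 9600
x = 9600 / 1200 = 8.00

8.00-fold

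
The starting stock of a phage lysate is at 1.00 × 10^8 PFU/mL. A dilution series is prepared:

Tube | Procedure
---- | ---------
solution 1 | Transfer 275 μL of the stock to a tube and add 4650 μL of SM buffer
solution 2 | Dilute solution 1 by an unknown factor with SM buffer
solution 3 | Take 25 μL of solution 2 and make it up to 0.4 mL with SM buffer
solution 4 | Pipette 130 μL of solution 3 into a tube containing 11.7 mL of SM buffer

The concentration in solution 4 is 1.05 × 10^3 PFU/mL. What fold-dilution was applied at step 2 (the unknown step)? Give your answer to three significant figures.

Step 1: 275 μL + 4650 μL = 4925 μL total → factor 4925/275 = 17.909
Step 2: unknown factor x
Step 3: 25 μL brought to 0.4 mL → factor 400/25 = 16
Step 4: 130 μL + 11.7 mL = 11830 μL total → factor 11830/130 = 91
Product of known-step factors = 26076
Overall factor = 1.00 × 10^8 PFU/mL / (1.05 × 10^3 PFU/mL) = 95238
x = 95238 / 26076 = 3.65

3.65-fold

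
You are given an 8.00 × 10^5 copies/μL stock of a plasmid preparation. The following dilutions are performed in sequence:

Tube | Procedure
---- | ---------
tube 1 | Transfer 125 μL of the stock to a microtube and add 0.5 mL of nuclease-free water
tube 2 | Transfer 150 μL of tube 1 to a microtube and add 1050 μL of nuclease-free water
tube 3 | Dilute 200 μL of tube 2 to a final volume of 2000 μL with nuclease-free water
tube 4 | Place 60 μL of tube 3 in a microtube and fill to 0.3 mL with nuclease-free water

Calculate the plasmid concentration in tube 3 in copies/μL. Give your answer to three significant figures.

Step 1: 125 μL + 0.5 mL = 625 μL total → factor 625/125 = 5
Step 2: 150 μL + 1050 μL = 1200 μL total → factor 1200/150 = 8
Step 3: 200 μL brought to 2000 μL → factor 2000/200 = 10
Dilution factor through tube 3 = 5 × 8 × 10 = 400
[tube 3] = 8.00 × 10^5 copies/μL / 400 = 2.00 × 10^3 copies/μL

2.00 × 10^3 copies/μL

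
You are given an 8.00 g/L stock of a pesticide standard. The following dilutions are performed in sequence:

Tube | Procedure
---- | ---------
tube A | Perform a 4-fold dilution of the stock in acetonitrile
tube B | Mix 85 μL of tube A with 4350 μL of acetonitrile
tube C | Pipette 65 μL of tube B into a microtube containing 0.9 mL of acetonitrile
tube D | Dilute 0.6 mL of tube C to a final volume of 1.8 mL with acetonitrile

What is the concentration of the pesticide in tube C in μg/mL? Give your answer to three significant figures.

2.58 μg/mL

Step 1: 4-fold → factor 4
Step 2: 85 μL + 4350 μL = 4435 μL total → factor 4435/85 = 52.176
Step 3: 65 μL + 0.9 mL = 965 μL total → factor 965/65 = 14.846
Dilution factor through tube C = 4 × 52.176 × 14.846 = 3098.5
[tube C] = 8.00 g/L / 3098.5 = 0.002582 g/L = 2.58 μg/mL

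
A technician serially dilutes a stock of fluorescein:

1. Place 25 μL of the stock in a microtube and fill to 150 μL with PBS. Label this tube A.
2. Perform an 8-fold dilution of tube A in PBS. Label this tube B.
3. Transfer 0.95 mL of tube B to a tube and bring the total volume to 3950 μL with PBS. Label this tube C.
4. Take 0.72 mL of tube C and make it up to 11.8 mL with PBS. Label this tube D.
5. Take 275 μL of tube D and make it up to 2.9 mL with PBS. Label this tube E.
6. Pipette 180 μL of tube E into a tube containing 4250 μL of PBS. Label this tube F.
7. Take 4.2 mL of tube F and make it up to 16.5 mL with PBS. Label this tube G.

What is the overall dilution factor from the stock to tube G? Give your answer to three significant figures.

Step 1: 25 μL brought to 150 μL → factor 150/25 = 6
Step 2: 8-fold → factor 8
Step 3: 0.95 mL brought to 3950 μL → factor 3.95/0.95 = 4.1579
Step 4: 0.72 mL brought to 11.8 mL → factor 11.8/0.72 = 16.389
Step 5: 275 μL brought to 2.9 mL → factor 2900/275 = 10.545
Step 6: 180 μL + 4250 μL = 4430 μL total → factor 4430/180 = 24.611
Step 7: 4.2 mL brought to 16.5 mL → factor 16.5/4.2 = 3.9286
Overall dilution factor = 6 × 8 × 4.1579 × 16.389 × 10.545 × 24.611 × 3.9286 = 3.335 × 10^6

3.33 × 10^6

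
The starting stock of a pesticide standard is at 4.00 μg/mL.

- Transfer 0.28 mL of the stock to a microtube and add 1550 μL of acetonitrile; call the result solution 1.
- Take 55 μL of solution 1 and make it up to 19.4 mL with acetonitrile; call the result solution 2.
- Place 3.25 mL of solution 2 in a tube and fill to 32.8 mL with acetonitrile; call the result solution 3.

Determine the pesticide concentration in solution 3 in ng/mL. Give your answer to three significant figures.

0.172 ng/mL

Step 1: 0.28 mL + 1550 μL = 1.83 mL total → factor 1.83/0.28 = 6.5357
Step 2: 55 μL brought to 19.4 mL → factor 19400/55 = 352.73
Step 3: 3.25 mL brought to 32.8 mL → factor 32.8/3.25 = 10.092
Overall dilution factor = 6.5357 × 352.73 × 10.092 = 23266
Final = 4.00 μg/mL / 23266 = 0.0001719 μg/mL = 0.172 ng/mL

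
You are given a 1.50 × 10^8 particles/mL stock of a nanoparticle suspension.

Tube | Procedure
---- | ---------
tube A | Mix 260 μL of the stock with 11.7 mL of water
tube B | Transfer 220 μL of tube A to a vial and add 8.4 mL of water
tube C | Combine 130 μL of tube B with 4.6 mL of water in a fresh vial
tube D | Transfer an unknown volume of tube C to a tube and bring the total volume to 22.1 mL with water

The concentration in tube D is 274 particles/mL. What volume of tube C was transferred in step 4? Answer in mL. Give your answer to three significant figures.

Step 1: 260 μL + 11.7 mL = 11960 μL total → factor 11960/260 = 46
Step 2: 220 μL + 8.4 mL = 8620 μL total → factor 8620/220 = 39.182
Step 3: 130 μL + 4.6 mL = 4730 μL total → factor 4730/130 = 36.385
Step 4: v brought to 22.1 mL → factor = 22.1 mL/v
Product of known-step factors = 65578
Overall factor = 1.50 × 10^8 particles/mL / (274 particles/mL) = 5.4745 × 10^5
Step-4 factor = 5.4745 × 10^5 / 65578 = 8.348
v = 22.1 mL / 8.348 = 2.65 mL

2.65 mL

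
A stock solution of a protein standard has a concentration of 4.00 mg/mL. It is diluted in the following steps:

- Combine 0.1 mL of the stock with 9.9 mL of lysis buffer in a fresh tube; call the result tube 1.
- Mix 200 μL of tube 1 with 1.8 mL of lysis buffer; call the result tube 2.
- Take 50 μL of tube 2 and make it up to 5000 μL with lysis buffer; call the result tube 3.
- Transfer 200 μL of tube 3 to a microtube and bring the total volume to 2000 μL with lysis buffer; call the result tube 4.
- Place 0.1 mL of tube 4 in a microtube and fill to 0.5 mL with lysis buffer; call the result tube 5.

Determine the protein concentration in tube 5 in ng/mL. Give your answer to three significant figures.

0.800 ng/mL

Step 1: 0.1 mL + 9.9 mL = 10 mL total → factor 10/0.1 = 100
Step 2: 200 μL + 1.8 mL = 2000 μL total → factor 2000/200 = 10
Step 3: 50 μL brought to 5000 μL → factor 5000/50 = 100
Step 4: 200 μL brought to 2000 μL → factor 2000/200 = 10
Step 5: 0.1 mL brought to 0.5 mL → factor 0.5/0.1 = 5
Overall dilution factor = 100 × 10 × 100 × 10 × 5 = 5 × 10^6
Final = 4.00 mg/mL / 5 × 10^6 = 8.000 × 10^-7 mg/mL = 0.800 ng/mL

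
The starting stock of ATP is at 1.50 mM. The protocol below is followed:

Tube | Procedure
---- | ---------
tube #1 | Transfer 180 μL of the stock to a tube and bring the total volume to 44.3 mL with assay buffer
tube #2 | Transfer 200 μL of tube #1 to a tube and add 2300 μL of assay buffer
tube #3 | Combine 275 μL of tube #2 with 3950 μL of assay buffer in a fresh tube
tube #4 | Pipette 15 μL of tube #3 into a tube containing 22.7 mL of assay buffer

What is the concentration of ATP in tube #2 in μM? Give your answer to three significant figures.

Step 1: 180 μL brought to 44.3 mL → factor 44300/180 = 246.11
Step 2: 200 μL + 2300 μL = 2500 μL total → factor 2500/200 = 12.5
Dilution factor through tube #2 = 246.11 × 12.5 = 3076.4
[tube #2] = 1.50 mM / 3076.4 = 0.0004876 mM = 0.488 μM

0.488 μM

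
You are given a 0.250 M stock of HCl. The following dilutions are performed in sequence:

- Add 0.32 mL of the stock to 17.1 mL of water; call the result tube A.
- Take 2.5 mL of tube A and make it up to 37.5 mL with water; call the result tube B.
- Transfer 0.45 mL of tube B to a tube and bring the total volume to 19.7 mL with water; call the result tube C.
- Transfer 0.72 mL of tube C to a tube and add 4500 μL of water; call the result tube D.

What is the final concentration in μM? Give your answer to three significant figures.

Step 1: 0.32 mL + 17.1 mL = 17.42 mL total → factor 17.42/0.32 = 54.438
Step 2: 2.5 mL brought to 37.5 mL → factor 37.5/2.5 = 15
Step 3: 0.45 mL brought to 19.7 mL → factor 19.7/0.45 = 43.778
Step 4: 0.72 mL + 4500 μL = 5.22 mL total → factor 5.22/0.72 = 7.25
Overall dilution factor = 54.438 × 15 × 43.778 × 7.25 = 2.5917 × 10^5
Final = 0.250 M / 2.5917 × 10^5 = 9.646 × 10^-7 M = 0.965 μM

0.965 μM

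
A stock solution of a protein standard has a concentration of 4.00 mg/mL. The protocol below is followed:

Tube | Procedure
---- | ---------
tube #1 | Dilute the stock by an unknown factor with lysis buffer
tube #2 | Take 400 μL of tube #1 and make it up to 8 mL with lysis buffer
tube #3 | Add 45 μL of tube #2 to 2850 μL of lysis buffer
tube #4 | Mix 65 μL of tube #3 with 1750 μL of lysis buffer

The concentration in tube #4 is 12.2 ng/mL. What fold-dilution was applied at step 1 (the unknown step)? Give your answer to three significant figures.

Step 1: unknown factor x
Step 2: 400 μL brought to 8 mL → factor 8000/400 = 20
Step 3: 45 μL + 2850 μL = 2895 μL total → factor 2895/45 = 64.333
Step 4: 65 μL + 1750 μL = 1815 μL total → factor 1815/65 = 27.923
Product of known-step factors = 35928
Overall factor = 4.00 mg/mL / (12.2 ng/mL) = 3.2787 × 10^5
x = 3.2787 × 10^5 / 35928 = 9.13

9.13-fold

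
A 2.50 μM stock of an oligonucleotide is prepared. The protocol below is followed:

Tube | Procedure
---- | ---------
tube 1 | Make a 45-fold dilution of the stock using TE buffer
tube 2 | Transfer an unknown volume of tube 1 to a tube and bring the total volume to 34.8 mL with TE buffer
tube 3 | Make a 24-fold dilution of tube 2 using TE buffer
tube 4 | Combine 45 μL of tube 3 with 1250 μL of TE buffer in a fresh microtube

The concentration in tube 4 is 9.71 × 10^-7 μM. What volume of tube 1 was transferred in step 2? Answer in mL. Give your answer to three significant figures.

Step 1: 45-fold → factor 45
Step 2: v brought to 34.8 mL → factor = 34.8 mL/v
Step 3: 24-fold → factor 24
Step 4: 45 μL + 1250 μL = 1295 μL total → factor 1295/45 = 28.778
Product of known-step factors = 31080
Overall factor = 2.50 μM / (9.71 × 10^-7 μM) = 2.5747 × 10^6
Step-2 factor = 2.5747 × 10^6 / 31080 = 82.84
v = 34.8 mL / 82.84 = 0.420 mL

0.420 mL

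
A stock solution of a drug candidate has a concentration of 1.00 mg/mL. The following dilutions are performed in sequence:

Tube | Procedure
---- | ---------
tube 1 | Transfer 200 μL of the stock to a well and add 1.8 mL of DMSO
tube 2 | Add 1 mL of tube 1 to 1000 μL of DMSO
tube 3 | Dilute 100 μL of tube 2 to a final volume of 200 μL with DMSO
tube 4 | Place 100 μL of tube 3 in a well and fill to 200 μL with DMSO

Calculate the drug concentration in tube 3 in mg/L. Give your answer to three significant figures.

Step 1: 200 μL + 1.8 mL = 2000 μL total → factor 2000/200 = 10
Step 2: 1 mL + 1000 μL = 2 mL total → factor 2/1 = 2
Step 3: 100 μL brought to 200 μL → factor 200/100 = 2
Dilution factor through tube 3 = 10 × 2 × 2 = 40
[tube 3] = 1.00 mg/mL / 40 = 0.02500 mg/mL = 25.0 mg/L

25.0 mg/L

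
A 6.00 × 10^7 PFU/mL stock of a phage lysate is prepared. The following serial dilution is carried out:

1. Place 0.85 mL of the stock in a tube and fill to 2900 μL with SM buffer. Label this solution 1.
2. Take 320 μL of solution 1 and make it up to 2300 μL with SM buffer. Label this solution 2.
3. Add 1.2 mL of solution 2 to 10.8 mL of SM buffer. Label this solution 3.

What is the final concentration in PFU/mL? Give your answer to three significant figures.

2.45 × 10^5 PFU/mL

Step 1: 0.85 mL brought to 2900 μL → factor 2.9/0.85 = 3.4118
Step 2: 320 μL brought to 2300 μL → factor 2300/320 = 7.1875
Step 3: 1.2 mL + 10.8 mL = 12 mL total → factor 12/1.2 = 10
Overall dilution factor = 3.4118 × 7.1875 × 10 = 245.22
Final = 6.00 × 10^7 PFU/mL / 245.22 = 2.45 × 10^5 PFU/mL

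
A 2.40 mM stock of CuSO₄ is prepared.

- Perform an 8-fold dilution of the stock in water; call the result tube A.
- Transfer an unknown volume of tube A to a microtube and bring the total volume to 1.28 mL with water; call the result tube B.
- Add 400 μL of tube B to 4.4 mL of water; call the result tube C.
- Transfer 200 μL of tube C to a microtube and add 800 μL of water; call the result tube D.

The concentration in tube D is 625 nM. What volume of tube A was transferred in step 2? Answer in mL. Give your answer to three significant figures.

0.160 mL

Step 1: 8-fold → factor 8
Step 2: v brought to 1.28 mL → factor = 1.28 mL/v
Step 3: 400 μL + 4.4 mL = 4800 μL total → factor 4800/400 = 12
Step 4: 200 μL + 800 μL = 1000 μL total → factor 1000/200 = 5
Product of known-step factors = 480
Overall factor = 2.40 mM / (625 nM) = 3840
Step-2 factor = 3840 / 480 = 8
v = 1.28 mL / 8 = 0.160 mL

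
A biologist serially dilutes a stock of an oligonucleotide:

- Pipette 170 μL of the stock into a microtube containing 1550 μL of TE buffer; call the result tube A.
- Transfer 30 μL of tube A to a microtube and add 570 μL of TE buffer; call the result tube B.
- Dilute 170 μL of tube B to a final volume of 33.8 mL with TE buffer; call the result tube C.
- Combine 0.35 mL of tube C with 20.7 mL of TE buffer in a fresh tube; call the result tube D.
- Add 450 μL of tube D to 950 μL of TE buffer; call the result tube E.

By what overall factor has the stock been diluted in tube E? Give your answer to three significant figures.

Step 1: 170 μL + 1550 μL = 1720 μL total → factor 1720/170 = 10.118
Step 2: 30 μL + 570 μL = 600 μL total → factor 600/30 = 20
Step 3: 170 μL brought to 33.8 mL → factor 33800/170 = 198.82
Step 4: 0.35 mL + 20.7 mL = 21.05 mL total → factor 21.05/0.35 = 60.143
Step 5: 450 μL + 950 μL = 1400 μL total → factor 1400/450 = 3.1111
Overall dilution factor = 10.118 × 20 × 198.82 × 60.143 × 3.1111 = 7.528 × 10^6

7.53 × 10^6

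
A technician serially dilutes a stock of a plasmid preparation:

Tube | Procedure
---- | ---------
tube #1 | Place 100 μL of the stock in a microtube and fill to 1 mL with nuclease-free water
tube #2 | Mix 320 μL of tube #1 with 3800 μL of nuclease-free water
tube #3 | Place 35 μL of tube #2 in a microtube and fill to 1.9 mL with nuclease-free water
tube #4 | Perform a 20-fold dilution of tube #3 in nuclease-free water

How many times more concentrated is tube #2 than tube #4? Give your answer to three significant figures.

1.09 × 10^3

Step 1: 100 μL brought to 1 mL → factor 1000/100 = 10
Step 2: 320 μL + 3800 μL = 4120 μL total → factor 4120/320 = 12.875
Step 3: 35 μL brought to 1.9 mL → factor 1900/35 = 54.286
Step 4: 20-fold → factor 20
Dilution factor to tube #2 = 128.75; to tube #4 = 1.3979 × 10^5
[tube #2]/[tube #4] = (factor to tube #4)/(factor to tube #2) = 1.3979 × 10^5/128.75 = 1.09 × 10^3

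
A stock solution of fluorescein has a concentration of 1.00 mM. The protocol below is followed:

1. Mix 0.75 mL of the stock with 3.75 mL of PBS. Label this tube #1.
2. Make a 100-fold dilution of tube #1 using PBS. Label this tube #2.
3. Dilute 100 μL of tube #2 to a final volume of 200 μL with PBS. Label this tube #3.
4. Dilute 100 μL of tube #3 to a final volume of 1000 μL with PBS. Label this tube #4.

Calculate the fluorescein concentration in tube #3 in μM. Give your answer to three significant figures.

Step 1: 0.75 mL + 3.75 mL = 4.5 mL total → factor 4.5/0.75 = 6
Step 2: 100-fold → factor 100
Step 3: 100 μL brought to 200 μL → factor 200/100 = 2
Dilution factor through tube #3 = 6 × 100 × 2 = 1200
[tube #3] = 1.00 mM / 1200 = 0.0008333 mM = 0.833 μM

0.833 μM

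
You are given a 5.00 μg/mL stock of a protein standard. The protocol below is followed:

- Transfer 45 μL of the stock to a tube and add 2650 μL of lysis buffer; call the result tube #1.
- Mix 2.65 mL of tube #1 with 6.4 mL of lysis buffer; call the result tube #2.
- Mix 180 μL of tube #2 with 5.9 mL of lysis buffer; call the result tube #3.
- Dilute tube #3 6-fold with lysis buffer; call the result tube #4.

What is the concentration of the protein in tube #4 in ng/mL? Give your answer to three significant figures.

0.121 ng/mL

Step 1: 45 μL + 2650 μL = 2695 μL total → factor 2695/45 = 59.889
Step 2: 2.65 mL + 6.4 mL = 9.05 mL total → factor 9.05/2.65 = 3.4151
Step 3: 180 μL + 5.9 mL = 6080 μL total → factor 6080/180 = 33.778
Step 4: 6-fold → factor 6
Overall dilution factor = 59.889 × 3.4151 × 33.778 × 6 = 41451
Final = 5.00 μg/mL / 41451 = 0.0001206 μg/mL = 0.121 ng/mL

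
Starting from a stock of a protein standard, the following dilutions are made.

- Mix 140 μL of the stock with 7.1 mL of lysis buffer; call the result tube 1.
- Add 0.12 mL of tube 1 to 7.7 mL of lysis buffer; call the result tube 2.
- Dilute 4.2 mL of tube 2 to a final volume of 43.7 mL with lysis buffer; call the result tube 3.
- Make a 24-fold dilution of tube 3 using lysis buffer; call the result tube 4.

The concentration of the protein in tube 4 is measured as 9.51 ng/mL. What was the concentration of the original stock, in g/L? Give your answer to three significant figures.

8.00 g/L

Step 1: 140 μL + 7.1 mL = 7240 μL total → factor 7240/140 = 51.714
Step 2: 0.12 mL + 7.7 mL = 7.82 mL total → factor 7.82/0.12 = 65.167
Step 3: 4.2 mL brought to 43.7 mL → factor 43.7/4.2 = 10.405
Step 4: 24-fold → factor 24
Overall dilution factor = 51.714 × 65.167 × 10.405 × 24 = 8.4155 × 10^5
Stock = 9.51 ng/mL × 8.4155 × 10^5 = 8.003 × 10^6 ng/mL = 8.00 g/L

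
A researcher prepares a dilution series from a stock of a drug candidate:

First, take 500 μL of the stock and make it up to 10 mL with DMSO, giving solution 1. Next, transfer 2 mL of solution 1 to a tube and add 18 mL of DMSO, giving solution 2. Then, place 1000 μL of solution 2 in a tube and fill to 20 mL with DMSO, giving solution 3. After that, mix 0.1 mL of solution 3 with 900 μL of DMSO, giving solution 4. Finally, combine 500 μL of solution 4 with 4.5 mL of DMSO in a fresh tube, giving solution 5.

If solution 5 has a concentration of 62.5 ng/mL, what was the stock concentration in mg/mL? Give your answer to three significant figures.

25.0 mg/mL

Step 1: 500 μL brought to 10 mL → factor 10000/500 = 20
Step 2: 2 mL + 18 mL = 20 mL total → factor 20/2 = 10
Step 3: 1000 μL brought to 20 mL → factor 20000/1000 = 20
Step 4: 0.1 mL + 900 μL = 1 mL total → factor 1/0.1 = 10
Step 5: 500 μL + 4.5 mL = 5000 μL total → factor 5000/500 = 10
Overall dilution factor = 20 × 10 × 20 × 10 × 10 = 4 × 10^5
Stock = 62.5 ng/mL × 4 × 10^5 = 2.500 × 10^7 ng/mL = 25.0 mg/mL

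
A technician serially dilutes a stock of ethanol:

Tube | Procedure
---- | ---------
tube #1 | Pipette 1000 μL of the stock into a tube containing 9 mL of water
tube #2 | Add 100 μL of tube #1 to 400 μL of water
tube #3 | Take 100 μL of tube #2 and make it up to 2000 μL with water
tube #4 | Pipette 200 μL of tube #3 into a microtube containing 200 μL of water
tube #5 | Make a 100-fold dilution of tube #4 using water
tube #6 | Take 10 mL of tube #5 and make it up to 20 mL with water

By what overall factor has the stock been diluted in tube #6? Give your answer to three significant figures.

Step 1: 1000 μL + 9 mL = 10000 μL total → factor 10000/1000 = 10
Step 2: 100 μL + 400 μL = 500 μL total → factor 500/100 = 5
Step 3: 100 μL brought to 2000 μL → factor 2000/100 = 20
Step 4: 200 μL + 200 μL = 400 μL total → factor 400/200 = 2
Step 5: 100-fold → factor 100
Step 6: 10 mL brought to 20 mL → factor 20/10 = 2
Overall dilution factor = 10 × 5 × 20 × 2 × 100 × 2 = 4 × 10^5

4.00 × 10^5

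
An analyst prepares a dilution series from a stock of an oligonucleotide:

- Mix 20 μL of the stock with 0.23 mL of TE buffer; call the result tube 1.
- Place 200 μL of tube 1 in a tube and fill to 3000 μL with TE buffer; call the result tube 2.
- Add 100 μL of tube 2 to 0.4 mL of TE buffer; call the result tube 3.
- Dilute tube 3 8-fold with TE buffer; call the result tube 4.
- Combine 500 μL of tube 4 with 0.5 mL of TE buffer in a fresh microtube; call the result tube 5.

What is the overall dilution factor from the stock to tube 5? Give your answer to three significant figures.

Step 1: 20 μL + 0.23 mL = 250 μL total → factor 250/20 = 12.5
Step 2: 200 μL brought to 3000 μL → factor 3000/200 = 15
Step 3: 100 μL + 0.4 mL = 500 μL total → factor 500/100 = 5
Step 4: 8-fold → factor 8
Step 5: 500 μL + 0.5 mL = 1000 μL total → factor 1000/500 = 2
Overall dilution factor = 12.5 × 15 × 5 × 8 × 2 = 15000

1.50 × 10^4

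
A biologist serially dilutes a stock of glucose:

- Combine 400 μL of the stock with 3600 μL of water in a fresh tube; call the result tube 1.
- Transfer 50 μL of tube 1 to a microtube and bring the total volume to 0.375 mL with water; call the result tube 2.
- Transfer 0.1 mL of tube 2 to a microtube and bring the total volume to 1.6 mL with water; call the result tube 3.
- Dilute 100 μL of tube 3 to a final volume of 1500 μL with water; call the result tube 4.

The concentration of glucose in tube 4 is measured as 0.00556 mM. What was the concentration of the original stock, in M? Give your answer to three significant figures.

Step 1: 400 μL + 3600 μL = 4000 μL total → factor 4000/400 = 10
Step 2: 50 μL brought to 0.375 mL → factor 375/50 = 7.5
Step 3: 0.1 mL brought to 1.6 mL → factor 1.6/0.1 = 16
Step 4: 100 μL brought to 1500 μL → factor 1500/100 = 15
Overall dilution factor = 10 × 7.5 × 16 × 15 = 18000
Stock = 0.00556 mM × 18000 = 100.1 mM = 0.100 M

0.100 M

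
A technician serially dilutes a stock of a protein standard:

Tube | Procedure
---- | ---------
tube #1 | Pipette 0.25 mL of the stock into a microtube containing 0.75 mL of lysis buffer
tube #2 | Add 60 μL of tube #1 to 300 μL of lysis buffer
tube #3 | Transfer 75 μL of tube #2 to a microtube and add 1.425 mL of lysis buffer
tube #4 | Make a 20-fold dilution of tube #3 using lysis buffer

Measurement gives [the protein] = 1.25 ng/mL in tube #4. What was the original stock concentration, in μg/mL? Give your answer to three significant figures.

Step 1: 0.25 mL + 0.75 mL = 1 mL total → factor 1/0.25 = 4
Step 2: 60 μL + 300 μL = 360 μL total → factor 360/60 = 6
Step 3: 75 μL + 1.425 mL = 1500 μL total → factor 1500/75 = 20
Step 4: 20-fold → factor 20
Overall dilution factor = 4 × 6 × 20 × 20 = 9600
Stock = 1.25 ng/mL × 9600 = 1.200 × 10^4 ng/mL = 12.0 μg/mL

12.0 μg/mL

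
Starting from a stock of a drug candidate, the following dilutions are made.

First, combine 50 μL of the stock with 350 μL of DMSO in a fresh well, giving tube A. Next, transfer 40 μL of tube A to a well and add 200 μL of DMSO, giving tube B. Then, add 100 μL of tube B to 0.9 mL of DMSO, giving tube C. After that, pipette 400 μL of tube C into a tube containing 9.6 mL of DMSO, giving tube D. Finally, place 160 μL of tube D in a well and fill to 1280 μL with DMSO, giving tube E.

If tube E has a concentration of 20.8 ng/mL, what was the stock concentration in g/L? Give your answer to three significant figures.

Step 1: 50 μL + 350 μL = 400 μL total → factor 400/50 = 8
Step 2: 40 μL + 200 μL = 240 μL total → factor 240/40 = 6
Step 3: 100 μL + 0.9 mL = 1000 μL total → factor 1000/100 = 10
Step 4: 400 μL + 9.6 mL = 10000 μL total → factor 10000/400 = 25
Step 5: 160 μL brought to 1280 μL → factor 1280/160 = 8
Overall dilution factor = 8 × 6 × 10 × 25 × 8 = 96000
Stock = 20.8 ng/mL × 96000 = 1.997 × 10^6 ng/mL = 2.00 g/L

2.00 g/L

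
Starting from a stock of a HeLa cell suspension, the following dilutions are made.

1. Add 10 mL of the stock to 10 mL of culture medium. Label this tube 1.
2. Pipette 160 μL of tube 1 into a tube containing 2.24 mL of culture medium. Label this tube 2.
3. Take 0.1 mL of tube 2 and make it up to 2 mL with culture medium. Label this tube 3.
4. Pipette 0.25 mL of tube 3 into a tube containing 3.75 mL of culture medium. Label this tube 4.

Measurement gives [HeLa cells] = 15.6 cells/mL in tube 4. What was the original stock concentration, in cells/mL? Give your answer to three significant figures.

Step 1: 10 mL + 10 mL = 20 mL total → factor 20/10 = 2
Step 2: 160 μL + 2.24 mL = 2400 μL total → factor 2400/160 = 15
Step 3: 0.1 mL brought to 2 mL → factor 2/0.1 = 20
Step 4: 0.25 mL + 3.75 mL = 4 mL total → factor 4/0.25 = 16
Overall dilution factor = 2 × 15 × 20 × 16 = 9600
Stock = 15.6 cells/mL × 9600 = 1.50 × 10^5 cells/mL

1.50 × 10^5 cells/mL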